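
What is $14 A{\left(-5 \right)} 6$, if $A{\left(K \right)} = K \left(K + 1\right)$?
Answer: $1680$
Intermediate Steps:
$A{\left(K \right)} = K \left(1 + K\right)$
$14 A{\left(-5 \right)} 6 = 14 \left(- 5 \left(1 - 5\right)\right) 6 = 14 \left(\left(-5\right) \left(-4\right)\right) 6 = 14 \cdot 20 \cdot 6 = 280 \cdot 6 = 1680$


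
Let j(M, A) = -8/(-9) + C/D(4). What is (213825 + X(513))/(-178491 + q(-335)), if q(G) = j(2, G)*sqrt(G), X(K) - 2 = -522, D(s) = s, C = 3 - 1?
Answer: -12335659372620/10322328223619 - 95987250*I*sqrt(335)/10322328223619 ≈ -1.195 - 0.0001702*I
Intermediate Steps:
C = 2
j(M, A) = 25/18 (j(M, A) = -8/(-9) + 2/4 = -8*(-1/9) + 2*(1/4) = 8/9 + 1/2 = 25/18)
X(K) = -520 (X(K) = 2 - 522 = -520)
q(G) = 25*sqrt(G)/18
(213825 + X(513))/(-178491 + q(-335)) = (213825 - 520)/(-178491 + 25*sqrt(-335)/18) = 213305/(-178491 + 25*(I*sqrt(335))/18) = 213305/(-178491 + 25*I*sqrt(335)/18)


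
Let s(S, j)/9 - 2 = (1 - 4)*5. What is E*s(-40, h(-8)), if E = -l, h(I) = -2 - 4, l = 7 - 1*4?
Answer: 351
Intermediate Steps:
l = 3 (l = 7 - 4 = 3)
h(I) = -6
s(S, j) = -117 (s(S, j) = 18 + 9*((1 - 4)*5) = 18 + 9*(-3*5) = 18 + 9*(-15) = 18 - 135 = -117)
E = -3 (E = -1*3 = -3)
E*s(-40, h(-8)) = -3*(-117) = 351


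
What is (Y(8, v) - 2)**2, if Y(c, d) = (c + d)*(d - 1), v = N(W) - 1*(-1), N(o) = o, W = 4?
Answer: 2500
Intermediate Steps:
v = 5 (v = 4 - 1*(-1) = 4 + 1 = 5)
Y(c, d) = (-1 + d)*(c + d) (Y(c, d) = (c + d)*(-1 + d) = (-1 + d)*(c + d))
(Y(8, v) - 2)**2 = ((5**2 - 1*8 - 1*5 + 8*5) - 2)**2 = ((25 - 8 - 5 + 40) - 2)**2 = (52 - 2)**2 = 50**2 = 2500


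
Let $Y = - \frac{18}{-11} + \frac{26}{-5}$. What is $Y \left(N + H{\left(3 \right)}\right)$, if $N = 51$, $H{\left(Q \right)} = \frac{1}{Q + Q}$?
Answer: $- \frac{30086}{165} \approx -182.34$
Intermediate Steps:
$H{\left(Q \right)} = \frac{1}{2 Q}$
$Y = - \frac{196}{55}$ ($Y = \left(-18\right) \left(- \frac{1}{11}\right) + 26 \left(- \frac{1}{5}\right) = \frac{18}{11} - \frac{26}{5} = - \frac{196}{55} \approx -3.5636$)
$Y \left(N + H{\left(3 \right)}\right) = - \frac{196 \left(51 + \frac{1}{2 \cdot 3}\right)}{55} = - \frac{196 \left(51 + \frac{1}{2} \cdot \frac{1}{3}\right)}{55} = - \frac{196 \left(51 + \frac{1}{6}\right)}{55} = \left(- \frac{196}{55}\right) \frac{307}{6} = - \frac{30086}{165}$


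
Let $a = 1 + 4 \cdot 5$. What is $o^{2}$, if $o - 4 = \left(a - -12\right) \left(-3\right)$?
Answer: $9025$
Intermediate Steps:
$a = 21$ ($a = 1 + 20 = 21$)
$o = -95$ ($o = 4 + \left(21 - -12\right) \left(-3\right) = 4 + \left(21 + 12\right) \left(-3\right) = 4 + 33 \left(-3\right) = 4 - 99 = -95$)
$o^{2} = \left(-95\right)^{2} = 9025$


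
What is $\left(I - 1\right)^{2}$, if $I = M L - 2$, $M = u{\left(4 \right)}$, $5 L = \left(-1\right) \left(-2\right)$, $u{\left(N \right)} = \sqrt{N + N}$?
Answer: $\frac{257}{25} - \frac{24 \sqrt{2}}{5} \approx 3.4918$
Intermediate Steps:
$u{\left(N \right)} = \sqrt{2} \sqrt{N}$ ($u{\left(N \right)} = \sqrt{2 N} = \sqrt{2} \sqrt{N}$)
$L = \frac{2}{5}$ ($L = \frac{\left(-1\right) \left(-2\right)}{5} = \frac{1}{5} \cdot 2 = \frac{2}{5} \approx 0.4$)
$M = 2 \sqrt{2}$ ($M = \sqrt{2} \sqrt{4} = \sqrt{2} \cdot 2 = 2 \sqrt{2} \approx 2.8284$)
$I = -2 + \frac{4 \sqrt{2}}{5}$ ($I = 2 \sqrt{2} \cdot \frac{2}{5} - 2 = \frac{4 \sqrt{2}}{5} - 2 = -2 + \frac{4 \sqrt{2}}{5} \approx -0.86863$)
$\left(I - 1\right)^{2} = \left(\left(-2 + \frac{4 \sqrt{2}}{5}\right) - 1\right)^{2} = \left(-3 + \frac{4 \sqrt{2}}{5}\right)^{2}$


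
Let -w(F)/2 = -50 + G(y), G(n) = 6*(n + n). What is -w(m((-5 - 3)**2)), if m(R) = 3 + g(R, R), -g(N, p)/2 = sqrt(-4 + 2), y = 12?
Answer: 188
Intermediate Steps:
g(N, p) = -2*I*sqrt(2) (g(N, p) = -2*sqrt(-4 + 2) = -2*I*sqrt(2))
G(n) = 12*n (G(n) = 6*(2*n) = 12*n)
m(R) = 3 - 2*I*sqrt(2)
w(F) = -188 (w(F) = -2*(-50 + 12*12) = -2*(-50 + 144) = -2*94 = -188)
-w(m((-5 - 3)**2)) = -1*(-188) = 188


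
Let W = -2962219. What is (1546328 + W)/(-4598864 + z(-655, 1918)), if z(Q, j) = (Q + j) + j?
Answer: 1415891/4595683 ≈ 0.30809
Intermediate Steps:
z(Q, j) = Q + 2*j
(1546328 + W)/(-4598864 + z(-655, 1918)) = (1546328 - 2962219)/(-4598864 + (-655 + 2*1918)) = -1415891/(-4598864 + (-655 + 3836)) = -1415891/(-4598864 + 3181) = -1415891/(-4595683) = -1415891*(-1/4595683) = 1415891/4595683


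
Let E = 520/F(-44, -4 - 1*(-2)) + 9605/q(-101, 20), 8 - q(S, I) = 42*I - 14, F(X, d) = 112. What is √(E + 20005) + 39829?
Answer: 39829 + √163918173370/2863 ≈ 39970.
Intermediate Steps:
q(S, I) = 22 - 42*I (q(S, I) = 8 - (42*I - 14) = 8 - (-14 + 42*I) = 8 + (14 - 42*I) = 22 - 42*I)
E = -20325/2863 (E = 520/112 + 9605/(22 - 42*20) = 520*(1/112) + 9605/(22 - 840) = 65/14 + 9605/(-818) = 65/14 + 9605*(-1/818) = 65/14 - 9605/818 = -20325/2863 ≈ -7.0992)
√(E + 20005) + 39829 = √(-20325/2863 + 20005) + 39829 = √(57253990/2863) + 39829 = √163918173370/2863 + 39829 = 39829 + √163918173370/2863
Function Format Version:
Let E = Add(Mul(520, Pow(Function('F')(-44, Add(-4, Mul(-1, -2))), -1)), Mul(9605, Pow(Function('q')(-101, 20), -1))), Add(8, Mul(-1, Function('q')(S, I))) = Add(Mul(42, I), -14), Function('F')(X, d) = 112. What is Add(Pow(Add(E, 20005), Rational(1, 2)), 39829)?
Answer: Add(39829, Mul(Rational(1, 2863), Pow(163918173370, Rational(1, 2)))) ≈ 39970.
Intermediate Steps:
Function('q')(S, I) = Add(22, Mul(-42, I)) (Function('q')(S, I) = Add(8, Mul(-1, Add(Mul(42, I), -14))) = Add(8, Mul(-1, Add(-14, Mul(42, I)))) = Add(8, Add(14, Mul(-42, I))) = Add(22, Mul(-42, I)))
E = Rational(-20325, 2863) (E = Add(Mul(520, Pow(112, -1)), Mul(9605, Pow(Add(22, Mul(-42, 20)), -1))) = Add(Mul(520, Rational(1, 112)), Mul(9605, Pow(Add(22, -840), -1))) = Add(Rational(65, 14), Mul(9605, Pow(-818, -1))) = Add(Rational(65, 14), Mul(9605, Rational(-1, 818))) = Add(Rational(65, 14), Rational(-9605, 818)) = Rational(-20325, 2863) ≈ -7.0992)
Add(Pow(Add(E, 20005), Rational(1, 2)), 39829) = Add(Pow(Add(Rational(-20325, 2863), 20005), Rational(1, 2)), 39829) = Add(Pow(Rational(57253990, 2863), Rational(1, 2)), 39829) = Add(Mul(Rational(1, 2863), Pow(163918173370, Rational(1, 2))), 39829) = Add(39829, Mul(Rational(1, 2863), Pow(163918173370, Rational(1, 2))))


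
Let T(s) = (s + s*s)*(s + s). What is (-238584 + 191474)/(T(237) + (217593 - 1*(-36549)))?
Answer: -3365/1927899 ≈ -0.0017454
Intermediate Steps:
T(s) = 2*s*(s + s²) (T(s) = (s + s²)*(2*s) = 2*s*(s + s²))
(-238584 + 191474)/(T(237) + (217593 - 1*(-36549))) = (-238584 + 191474)/(2*237²*(1 + 237) + (217593 - 1*(-36549))) = -47110/(2*56169*238 + (217593 + 36549)) = -47110/(26736444 + 254142) = -47110/26990586 = -47110*1/26990586 = -3365/1927899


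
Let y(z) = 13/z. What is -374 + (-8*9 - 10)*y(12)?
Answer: -2777/6 ≈ -462.83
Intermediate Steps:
-374 + (-8*9 - 10)*y(12) = -374 + (-8*9 - 10)*(13/12) = -374 + (-72 - 10)*(13*(1/12)) = -374 - 82*13/12 = -374 - 533/6 = -2777/6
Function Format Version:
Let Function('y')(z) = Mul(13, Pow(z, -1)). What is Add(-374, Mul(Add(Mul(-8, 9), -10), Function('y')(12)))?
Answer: Rational(-2777, 6) ≈ -462.83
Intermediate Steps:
Add(-374, Mul(Add(Mul(-8, 9), -10), Function('y')(12))) = Add(-374, Mul(Add(Mul(-8, 9), -10), Mul(13, Pow(12, -1)))) = Add(-374, Mul(Add(-72, -10), Mul(13, Rational(1, 12)))) = Add(-374, Mul(-82, Rational(13, 12))) = Add(-374, Rational(-533, 6)) = Rational(-2777, 6)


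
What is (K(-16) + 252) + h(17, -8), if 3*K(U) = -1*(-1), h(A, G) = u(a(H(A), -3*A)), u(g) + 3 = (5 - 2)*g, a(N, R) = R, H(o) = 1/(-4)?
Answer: 289/3 ≈ 96.333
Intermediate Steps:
H(o) = -1/4 (H(o) = 1*(-1/4) = -1/4)
u(g) = -3 + 3*g (u(g) = -3 + (5 - 2)*g = -3 + 3*g)
h(A, G) = -3 - 9*A (h(A, G) = -3 + 3*(-3*A) = -3 - 9*A)
K(U) = 1/3 (K(U) = (-1*(-1))/3 = (1/3)*1 = 1/3)
(K(-16) + 252) + h(17, -8) = (1/3 + 252) + (-3 - 9*17) = 757/3 + (-3 - 153) = 757/3 - 156 = 289/3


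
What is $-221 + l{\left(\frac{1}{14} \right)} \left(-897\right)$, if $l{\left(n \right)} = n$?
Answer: $- \frac{3991}{14} \approx -285.07$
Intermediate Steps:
$-221 + l{\left(\frac{1}{14} \right)} \left(-897\right) = -221 + \frac{1}{14} \left(-897\right) = -221 - \frac{897}{14} = - \frac{3991}{14}$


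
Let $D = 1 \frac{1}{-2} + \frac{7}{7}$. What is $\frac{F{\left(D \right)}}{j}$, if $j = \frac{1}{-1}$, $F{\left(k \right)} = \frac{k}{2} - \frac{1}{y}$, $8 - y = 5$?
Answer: $\frac{1}{12} \approx 0.083333$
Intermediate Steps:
$y = 3$ ($y = 8 - 5 = 3$)
$D = \frac{1}{2}$ ($D = 1 \left(- \frac{1}{2}\right) + 7 \cdot \frac{1}{7} = - \frac{1}{2} + 1 = \frac{1}{2} \approx 0.5$)
$F{\left(k \right)} = - \frac{1}{3} + \frac{k}{2}$ ($F{\left(k \right)} = \frac{k}{2} - \frac{1}{3} = - \frac{1}{3} + \frac{k}{2}$)
$j = -1$
$\frac{F{\left(D \right)}}{j} = \frac{- \frac{1}{3} + \frac{1}{2} \cdot \frac{1}{2}}{-1} = \left(- \frac{1}{3} + \frac{1}{4}\right) \left(-1\right) = \left(- \frac{1}{12}\right) \left(-1\right) = \frac{1}{12}$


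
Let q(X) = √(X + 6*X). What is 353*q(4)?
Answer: 706*√7 ≈ 1867.9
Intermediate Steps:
q(X) = √7*√X (q(X) = √(7*X) = √7*√X)
353*q(4) = 353*(√7*√4) = 353*(√7*2) = 353*(2*√7) = 706*√7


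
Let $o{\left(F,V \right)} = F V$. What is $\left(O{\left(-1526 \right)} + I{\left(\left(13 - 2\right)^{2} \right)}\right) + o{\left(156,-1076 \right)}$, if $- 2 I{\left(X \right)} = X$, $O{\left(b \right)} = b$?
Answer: $- \frac{338885}{2} \approx -1.6944 \cdot 10^{5}$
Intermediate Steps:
$I{\left(X \right)} = - \frac{X}{2}$
$\left(O{\left(-1526 \right)} + I{\left(\left(13 - 2\right)^{2} \right)}\right) + o{\left(156,-1076 \right)} = \left(-1526 - \frac{\left(13 - 2\right)^{2}}{2}\right) + 156 \left(-1076\right) = \left(-1526 - \frac{11^{2}}{2}\right) - 167856 = \left(-1526 - \frac{121}{2}\right) - 167856 = - \frac{3173}{2} - 167856 = - \frac{338885}{2}$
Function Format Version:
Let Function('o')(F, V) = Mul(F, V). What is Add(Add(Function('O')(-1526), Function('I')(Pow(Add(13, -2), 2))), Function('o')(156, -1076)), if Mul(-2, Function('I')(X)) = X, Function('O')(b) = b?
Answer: Rational(-338885, 2) ≈ -1.6944e+5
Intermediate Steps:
Function('I')(X) = Mul(Rational(-1, 2), X)
Add(Add(Function('O')(-1526), Function('I')(Pow(Add(13, -2), 2))), Function('o')(156, -1076)) = Add(Add(-1526, Mul(Rational(-1, 2), Pow(Add(13, -2), 2))), Mul(156, -1076)) = Add(Add(-1526, Mul(Rational(-1, 2), Pow(11, 2))), -167856) = Add(Add(-1526, Mul(Rational(-1, 2), 121)), -167856) = Add(Add(-1526, Rational(-121, 2)), -167856) = Add(Rational(-3173, 2), -167856) = Rational(-338885, 2)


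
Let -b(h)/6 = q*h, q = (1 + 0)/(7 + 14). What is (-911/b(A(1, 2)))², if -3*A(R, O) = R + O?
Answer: 40666129/4 ≈ 1.0167e+7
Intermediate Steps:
q = 1/21 ≈ 0.047619
A(R, O) = -O/3 - R/3 (A(R, O) = -(R + O)/3 = -(O + R)/3 = -O/3 - R/3)
b(h) = -2*h/7
(-911/b(A(1, 2)))² = (-911*(-7/(2*(-⅓*2 - ⅓*1))))² = (-911*(-7/(2*(-⅔ - ⅓))))² = (-911/((-2/7*(-1))))² = (-911/2/7)² = (-911*7/2)² = (-6377/2)² = 40666129/4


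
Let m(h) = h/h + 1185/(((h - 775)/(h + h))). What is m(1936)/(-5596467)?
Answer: -1529827/2165832729 ≈ -0.00070635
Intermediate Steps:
m(h) = 1 + 2370*h/(-775 + h) (m(h) = 1 + 1185/(((-775 + h)/((2*h)))) = 1 + 1185/(((-775 + h)*(1/(2*h)))) = 1 + 1185/(((-775 + h)/(2*h))) = 1 + 1185*(2*h/(-775 + h)) = 1 + 2370*h/(-775 + h))
m(1936)/(-5596467) = ((-775 + 2371*1936)/(-775 + 1936))/(-5596467) = ((-775 + 4590256)/1161)*(-1/5596467) = ((1/1161)*4589481)*(-1/5596467) = (1529827/387)*(-1/5596467) = -1529827/2165832729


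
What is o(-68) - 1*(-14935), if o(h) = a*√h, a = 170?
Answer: 14935 + 340*I*√17 ≈ 14935.0 + 1401.9*I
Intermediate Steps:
o(h) = 170*√h
o(-68) - 1*(-14935) = 170*√(-68) - 1*(-14935) = 170*(2*I*√17) + 14935 = 340*I*√17 + 14935 = 14935 + 340*I*√17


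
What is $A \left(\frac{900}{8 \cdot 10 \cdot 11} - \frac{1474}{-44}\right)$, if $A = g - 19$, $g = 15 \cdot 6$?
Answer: $\frac{107849}{44} \approx 2451.1$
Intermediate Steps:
$g = 90$
$A = 71$ ($A = 90 - 19 = 71$)
$A \left(\frac{900}{8 \cdot 10 \cdot 11} - \frac{1474}{-44}\right) = 71 \left(\frac{900}{8 \cdot 10 \cdot 11} - \frac{1474}{-44}\right) = 71 \left(\frac{900}{80 \cdot 11} - - \frac{67}{2}\right) = 71 \left(\frac{900}{880} + \frac{67}{2}\right) = 71 \left(900 \cdot \frac{1}{880} + \frac{67}{2}\right) = 71 \left(\frac{45}{44} + \frac{67}{2}\right) = 71 \cdot \frac{1519}{44} = \frac{107849}{44}$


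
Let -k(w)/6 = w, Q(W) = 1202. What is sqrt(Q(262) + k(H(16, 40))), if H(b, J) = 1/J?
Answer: 43*sqrt(65)/10 ≈ 34.668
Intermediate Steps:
k(w) = -6*w
sqrt(Q(262) + k(H(16, 40))) = sqrt(1202 - 6/40) = sqrt(1202 - 6*1/40) = sqrt(1202 - 3/20) = sqrt(24037/20) = 43*sqrt(65)/10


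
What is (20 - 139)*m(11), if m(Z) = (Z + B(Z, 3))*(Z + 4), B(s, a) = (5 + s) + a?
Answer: -53550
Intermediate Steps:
B(s, a) = 5 + a + s
m(Z) = (4 + Z)*(8 + 2*Z) (m(Z) = (Z + (5 + 3 + Z))*(Z + 4) = (Z + (8 + Z))*(4 + Z) = (8 + 2*Z)*(4 + Z) = (4 + Z)*(8 + 2*Z))
(20 - 139)*m(11) = (20 - 139)*(32 + 2*11**2 + 16*11) = -119*(32 + 2*121 + 176) = -119*(32 + 242 + 176) = -119*450 = -53550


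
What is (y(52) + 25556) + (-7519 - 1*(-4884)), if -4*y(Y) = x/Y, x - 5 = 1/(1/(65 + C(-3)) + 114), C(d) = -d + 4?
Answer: 39136924595/1707472 ≈ 22921.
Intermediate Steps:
C(d) = 4 - d
x = 41117/8209 (x = 5 + 1/(1/(65 + (4 - 1*(-3))) + 114) = 5 + 1/(1/(65 + (4 + 3)) + 114) = 5 + 1/(1/(65 + 7) + 114) = 5 + 1/(1/72 + 114) = 5 + 1/(8209/72) = 5 + 72/8209 = 41117/8209 ≈ 5.0088)
y(Y) = -41117/(32836*Y)
(y(52) + 25556) + (-7519 - 1*(-4884)) = (-41117/32836/52 + 25556) + (-7519 - 1*(-4884)) = (-41117/32836*1/52 + 25556) + (-7519 + 4884) = (-41117/1707472 + 25556) - 2635 = 43636113315/1707472 - 2635 = 39136924595/1707472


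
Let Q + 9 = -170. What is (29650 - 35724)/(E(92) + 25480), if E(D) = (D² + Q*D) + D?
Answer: -3037/8784 ≈ -0.34574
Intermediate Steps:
Q = -179 (Q = -9 - 170 = -179)
E(D) = D² - 178*D (E(D) = (D² - 179*D) + D = D² - 178*D)
(29650 - 35724)/(E(92) + 25480) = (29650 - 35724)/(92*(-178 + 92) + 25480) = -6074/(92*(-86) + 25480) = -6074/(-7912 + 25480) = -6074/17568 = -6074*1/17568 = -3037/8784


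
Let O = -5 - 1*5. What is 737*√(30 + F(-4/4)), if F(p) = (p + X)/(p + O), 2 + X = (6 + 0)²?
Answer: 2211*√3 ≈ 3829.6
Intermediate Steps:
O = -10 (O = -5 - 5 = -10)
X = 34 (X = -2 + (6 + 0)² = -2 + 6² = -2 + 36 = 34)
F(p) = (34 + p)/(-10 + p) (F(p) = (p + 34)/(p - 10) = (34 + p)/(-10 + p))
737*√(30 + F(-4/4)) = 737*√(30 + (34 - 4/4)/(-10 - 4/4)) = 737*√(30 + (34 - 4*¼)/(-10 - 4*¼)) = 737*√(30 + (34 - 1)/(-10 - 1)) = 737*√(30 + 33/(-11)) = 737*√(30 - 1/11*33) = 737*√(30 - 3) = 737*√27 = 737*(3*√3) = 2211*√3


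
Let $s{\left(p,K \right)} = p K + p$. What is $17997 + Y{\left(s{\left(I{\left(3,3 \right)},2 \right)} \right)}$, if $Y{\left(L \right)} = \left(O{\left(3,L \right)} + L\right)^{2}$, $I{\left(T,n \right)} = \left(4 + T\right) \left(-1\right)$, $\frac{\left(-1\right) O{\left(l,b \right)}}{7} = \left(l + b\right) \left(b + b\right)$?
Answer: $28245966$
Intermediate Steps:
$O{\left(l,b \right)} = - 14 b \left(b + l\right)$ ($O{\left(l,b \right)} = - 7 \left(l + b\right) \left(b + b\right) = - 7 \left(b + l\right) 2 b = - 7 \cdot 2 b \left(b + l\right) = - 14 b \left(b + l\right)$)
$I{\left(T,n \right)} = -4 - T$
$s{\left(p,K \right)} = p + K p$ ($s{\left(p,K \right)} = K p + p = p + K p$)
$Y{\left(L \right)} = \left(L - 14 L \left(3 + L\right)\right)^{2}$ ($Y{\left(L \right)} = \left(- 14 L \left(L + 3\right) + L\right)^{2} = \left(- 14 L \left(3 + L\right) + L\right)^{2} = \left(L - 14 L \left(3 + L\right)\right)^{2}$)
$17997 + Y{\left(s{\left(I{\left(3,3 \right)},2 \right)} \right)} = 17997 + \left(\left(-4 - 3\right) \left(1 + 2\right)\right)^{2} \left(41 + 14 \left(-4 - 3\right) \left(1 + 2\right)\right)^{2} = 17997 + \left(\left(-4 - 3\right) 3\right)^{2} \left(41 + 14 \left(-4 - 3\right) 3\right)^{2} = 17997 + \left(\left(-7\right) 3\right)^{2} \left(41 + 14 \left(\left(-7\right) 3\right)\right)^{2} = 17997 + \left(-21\right)^{2} \left(41 + 14 \left(-21\right)\right)^{2} = 17997 + 441 \left(41 - 294\right)^{2} = 17997 + 441 \left(-253\right)^{2} = 17997 + 441 \cdot 64009 = 17997 + 28227969 = 28245966$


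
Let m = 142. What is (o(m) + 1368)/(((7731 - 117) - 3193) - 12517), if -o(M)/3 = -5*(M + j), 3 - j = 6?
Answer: -3453/8096 ≈ -0.42651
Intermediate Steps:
j = -3 (j = 3 - 1*6 = 3 - 6 = -3)
o(M) = -45 + 15*M (o(M) = -(-15)*(M - 3) = -(-15)*(-3 + M) = -3*(15 - 5*M) = -45 + 15*M)
(o(m) + 1368)/(((7731 - 117) - 3193) - 12517) = ((-45 + 15*142) + 1368)/(((7731 - 117) - 3193) - 12517) = ((-45 + 2130) + 1368)/((7614 - 3193) - 12517) = (2085 + 1368)/(4421 - 12517) = 3453/(-8096) = 3453*(-1/8096) = -3453/8096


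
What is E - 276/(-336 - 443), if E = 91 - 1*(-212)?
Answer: 236313/779 ≈ 303.35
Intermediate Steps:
E = 303 (E = 91 + 212 = 303)
E - 276/(-336 - 443) = 303 - 276/(-336 - 443) = 303 - 276/(-779) = 303 - 1/779*(-276) = 303 + 276/779 = 236313/779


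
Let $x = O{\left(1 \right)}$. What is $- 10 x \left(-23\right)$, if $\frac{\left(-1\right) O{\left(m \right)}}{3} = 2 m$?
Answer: $-1380$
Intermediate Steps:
$O{\left(m \right)} = - 6 m$ ($O{\left(m \right)} = - 3 \cdot 2 m = - 6 m$)
$x = -6$ ($x = \left(-6\right) 1 = -6$)
$- 10 x \left(-23\right) = \left(-10\right) \left(-6\right) \left(-23\right) = 60 \left(-23\right) = -1380$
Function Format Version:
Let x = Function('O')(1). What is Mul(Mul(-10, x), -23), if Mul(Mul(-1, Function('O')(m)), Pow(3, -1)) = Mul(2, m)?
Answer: -1380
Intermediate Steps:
Function('O')(m) = Mul(-6, m) (Function('O')(m) = Mul(-3, Mul(2, m)) = Mul(-6, m))
x = -6 (x = Mul(-6, 1) = -6)
Mul(Mul(-10, x), -23) = Mul(Mul(-10, -6), -23) = Mul(60, -23) = -1380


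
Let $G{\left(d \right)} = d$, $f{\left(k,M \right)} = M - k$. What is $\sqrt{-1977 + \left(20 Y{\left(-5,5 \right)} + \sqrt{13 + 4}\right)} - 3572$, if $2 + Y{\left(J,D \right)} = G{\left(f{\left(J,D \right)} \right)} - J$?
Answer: $-3572 + i \sqrt{1717 - \sqrt{17}} \approx -3572.0 + 41.387 i$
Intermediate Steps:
$Y{\left(J,D \right)} = -2 + D - 2 J$ ($Y{\left(J,D \right)} = -2 + \left(\left(D - J\right) - J\right) = -2 + \left(D - 2 J\right) = -2 + D - 2 J$)
$\sqrt{-1977 + \left(20 Y{\left(-5,5 \right)} + \sqrt{13 + 4}\right)} - 3572 = \sqrt{-1977 + \left(20 \left(-2 + 5 - -10\right) + \sqrt{13 + 4}\right)} - 3572 = \sqrt{-1977 + \left(20 \left(-2 + 5 + 10\right) + \sqrt{17}\right)} - 3572 = \sqrt{-1977 + \left(20 \cdot 13 + \sqrt{17}\right)} - 3572 = \sqrt{-1977 + \left(260 + \sqrt{17}\right)} - 3572 = \sqrt{-1717 + \sqrt{17}} - 3572 = -3572 + \sqrt{-1717 + \sqrt{17}}$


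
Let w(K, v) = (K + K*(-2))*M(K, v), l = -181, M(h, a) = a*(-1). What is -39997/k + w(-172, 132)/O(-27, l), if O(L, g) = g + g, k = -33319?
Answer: 385476745/6030739 ≈ 63.919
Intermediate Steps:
M(h, a) = -a
O(L, g) = 2*g
w(K, v) = K*v (w(K, v) = (K + K*(-2))*(-v) = (K - 2*K)*(-v) = (-K)*(-v) = K*v)
-39997/k + w(-172, 132)/O(-27, l) = -39997/(-33319) + (-172*132)/((2*(-181))) = -39997*(-1/33319) - 22704/(-362) = 39997/33319 - 22704*(-1/362) = 39997/33319 + 11352/181 = 385476745/6030739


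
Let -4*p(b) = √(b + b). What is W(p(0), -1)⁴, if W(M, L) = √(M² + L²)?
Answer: 1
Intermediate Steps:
p(b) = -√2*√b/4 (p(b) = -√(b + b)/4 = -√2*√b/4)
W(M, L) = √(L² + M²)
W(p(0), -1)⁴ = (√((-1)² + (-√2*√0/4)²))⁴ = (√(1 + (-¼*√2*0)²))⁴ = (√(1 + 0²))⁴ = (√(1 + 0))⁴ = (√1)⁴ = 1⁴ = 1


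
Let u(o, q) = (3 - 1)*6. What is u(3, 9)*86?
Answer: 1032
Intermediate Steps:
u(o, q) = 12 (u(o, q) = 2*6 = 12)
u(3, 9)*86 = 12*86 = 1032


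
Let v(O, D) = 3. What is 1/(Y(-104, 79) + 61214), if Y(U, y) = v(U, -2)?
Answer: 1/61217 ≈ 1.6335e-5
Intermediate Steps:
Y(U, y) = 3
1/(Y(-104, 79) + 61214) = 1/(3 + 61214) = 1/61217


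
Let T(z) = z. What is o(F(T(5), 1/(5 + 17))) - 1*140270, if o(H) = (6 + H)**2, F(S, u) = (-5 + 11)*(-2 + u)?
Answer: -16968701/121 ≈ -1.4024e+5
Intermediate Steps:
F(S, u) = -12 + 6*u (F(S, u) = 6*(-2 + u) = -12 + 6*u)
o(F(T(5), 1/(5 + 17))) - 1*140270 = (6 + (-12 + 6/(5 + 17)))**2 - 1*140270 = (6 + (-12 + 6/22))**2 - 140270 = (6 + (-12 + 6*(1/22)))**2 - 140270 = (6 + (-12 + 3/11))**2 - 140270 = (6 - 129/11)**2 - 140270 = (-63/11)**2 - 140270 = 3969/121 - 140270 = -16968701/121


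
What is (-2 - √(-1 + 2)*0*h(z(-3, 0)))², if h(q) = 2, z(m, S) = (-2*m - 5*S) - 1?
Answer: 4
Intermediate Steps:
z(m, S) = -1 - 5*S - 2*m (z(m, S) = (-5*S - 2*m) - 1 = -1 - 5*S - 2*m)
(-2 - √(-1 + 2)*0*h(z(-3, 0)))² = (-2 - √(-1 + 2)*0*2)² = (-2 - √1*0*2)² = (-2 - 1*0*2)² = (-2 - 0*2)² = (-2 - 1*0)² = (-2 + 0)² = (-2)² = 4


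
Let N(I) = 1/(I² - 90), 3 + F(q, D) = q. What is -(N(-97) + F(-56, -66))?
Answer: 549820/9319 ≈ 59.000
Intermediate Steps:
F(q, D) = -3 + q
N(I) = 1/(-90 + I²)
-(N(-97) + F(-56, -66)) = -(1/(-90 + (-97)²) + (-3 - 56)) = -(1/(-90 + 9409) - 59) = -(1/9319 - 59) = -1*(-549820/9319) = 549820/9319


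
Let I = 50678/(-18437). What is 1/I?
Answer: -18437/50678 ≈ -0.36381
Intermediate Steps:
I = -50678/18437 (I = 50678*(-1/18437) = -50678/18437 ≈ -2.7487)
1/I = 1/(-50678/18437) = -18437/50678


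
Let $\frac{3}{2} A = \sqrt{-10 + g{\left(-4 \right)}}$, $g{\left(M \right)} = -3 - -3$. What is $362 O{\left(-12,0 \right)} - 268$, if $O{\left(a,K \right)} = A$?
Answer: $-268 + \frac{724 i \sqrt{10}}{3} \approx -268.0 + 763.16 i$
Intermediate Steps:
$g{\left(M \right)} = 0$ ($g{\left(M \right)} = -3 + 3 = 0$)
$A = \frac{2 i \sqrt{10}}{3}$ ($A = \frac{2 \sqrt{-10 + 0}}{3} = \frac{2 \sqrt{-10}}{3} = \frac{2 i \sqrt{10}}{3} \approx 2.1082 i$)
$O{\left(a,K \right)} = \frac{2 i \sqrt{10}}{3}$
$362 O{\left(-12,0 \right)} - 268 = 362 \frac{2 i \sqrt{10}}{3} - 268 = \frac{724 i \sqrt{10}}{3} - 268 = -268 + \frac{724 i \sqrt{10}}{3}$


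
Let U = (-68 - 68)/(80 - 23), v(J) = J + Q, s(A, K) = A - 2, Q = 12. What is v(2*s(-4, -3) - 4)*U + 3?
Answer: 715/57 ≈ 12.544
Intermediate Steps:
s(A, K) = -2 + A
v(J) = 12 + J (v(J) = J + 12 = 12 + J)
U = -136/57 ≈ -2.3860
v(2*s(-4, -3) - 4)*U + 3 = (12 + (2*(-2 - 4) - 4))*(-136/57) + 3 = (12 + (2*(-6) - 4))*(-136/57) + 3 = (12 + (-12 - 4))*(-136/57) + 3 = (12 - 16)*(-136/57) + 3 = -4*(-136/57) + 3 = 544/57 + 3 = 715/57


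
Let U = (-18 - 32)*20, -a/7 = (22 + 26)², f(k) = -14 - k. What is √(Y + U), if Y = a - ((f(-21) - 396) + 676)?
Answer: 9*I*√215 ≈ 131.97*I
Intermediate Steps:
a = -16128 (a = -7*(22 + 26)² = -7*48² = -7*2304 = -16128)
U = -1000 (U = -50*20 = -1000)
Y = -16415 (Y = -16128 - (((-14 - 1*(-21)) - 396) + 676) = -16128 - (((-14 + 21) - 396) + 676) = -16128 - ((7 - 396) + 676) = -16128 - (-389 + 676) = -16128 - 1*287 = -16128 - 287 = -16415)
√(Y + U) = √(-16415 - 1000) = √(-17415) = 9*I*√215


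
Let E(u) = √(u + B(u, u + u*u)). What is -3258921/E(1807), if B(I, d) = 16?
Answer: -3258921*√1823/1823 ≈ -76327.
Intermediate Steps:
E(u) = √(16 + u) (E(u) = √(u + 16) = √(16 + u))
-3258921/E(1807) = -3258921/√(16 + 1807) = -3258921*√1823/1823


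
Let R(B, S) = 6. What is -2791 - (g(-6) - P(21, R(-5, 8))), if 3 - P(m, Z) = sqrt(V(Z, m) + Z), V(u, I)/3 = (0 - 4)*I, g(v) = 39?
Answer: -2827 - I*sqrt(246) ≈ -2827.0 - 15.684*I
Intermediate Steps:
V(u, I) = -12*I (V(u, I) = 3*((0 - 4)*I) = 3*(-4*I) = -12*I)
P(m, Z) = 3 - sqrt(Z - 12*m) (P(m, Z) = 3 - sqrt(-12*m + Z) = 3 - sqrt(Z - 12*m))
-2791 - (g(-6) - P(21, R(-5, 8))) = -2791 - (39 - (3 - sqrt(6 - 12*21))) = -2791 - (39 - (3 - sqrt(6 - 252))) = -2791 - (39 - (3 - sqrt(-246))) = -2791 - (39 - (3 - I*sqrt(246))) = -2791 - (39 + (-3 + I*sqrt(246))) = -2791 - (36 + I*sqrt(246)) = -2791 + (-36 - I*sqrt(246)) = -2827 - I*sqrt(246)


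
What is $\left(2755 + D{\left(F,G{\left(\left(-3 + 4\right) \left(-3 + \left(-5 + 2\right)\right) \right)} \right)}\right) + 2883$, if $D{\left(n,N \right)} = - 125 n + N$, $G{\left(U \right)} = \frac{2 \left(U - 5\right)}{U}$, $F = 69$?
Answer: $- \frac{8950}{3} \approx -2983.3$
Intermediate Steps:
$G{\left(U \right)} = \frac{-10 + 2 U}{U}$ ($G{\left(U \right)} = \frac{2 \left(-5 + U\right)}{U} = \frac{-10 + 2 U}{U}$)
$D{\left(n,N \right)} = N - 125 n$
$\left(2755 + D{\left(F,G{\left(\left(-3 + 4\right) \left(-3 + \left(-5 + 2\right)\right) \right)} \right)}\right) + 2883 = \left(2755 - \left(8623 + 10 \frac{1}{\left(-3 + 4\right) \left(-3 + \left(-5 + 2\right)\right)}\right)\right) + 2883 = \left(2755 - \left(8623 + \frac{10}{-3 - 3}\right)\right) + 2883 = \left(2755 - \left(8623 - \frac{5}{3}\right)\right) + 2883 = \left(2755 + \left(\left(2 - - \frac{5}{3}\right) - 8625\right)\right) + 2883 = \left(2755 + \left(\left(2 + \frac{5}{3}\right) - 8625\right)\right) + 2883 = \left(2755 + \left(\frac{11}{3} - 8625\right)\right) + 2883 = \left(2755 - \frac{25864}{3}\right) + 2883 = - \frac{17599}{3} + 2883 = - \frac{8950}{3}$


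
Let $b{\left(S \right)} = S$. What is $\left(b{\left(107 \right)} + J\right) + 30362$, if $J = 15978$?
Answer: $46447$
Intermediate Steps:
$\left(b{\left(107 \right)} + J\right) + 30362 = \left(107 + 15978\right) + 30362 = 16085 + 30362 = 46447$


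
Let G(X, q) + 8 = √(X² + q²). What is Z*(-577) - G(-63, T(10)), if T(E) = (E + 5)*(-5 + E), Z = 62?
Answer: -35766 - 3*√1066 ≈ -35864.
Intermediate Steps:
T(E) = (-5 + E)*(5 + E) (T(E) = (5 + E)*(-5 + E) = (-5 + E)*(5 + E))
G(X, q) = -8 + √(X² + q²)
Z*(-577) - G(-63, T(10)) = 62*(-577) - (-8 + √((-63)² + (-25 + 10²)²)) = -35774 - (-8 + √(3969 + (-25 + 100)²)) = -35774 - (-8 + √(3969 + 75²)) = -35774 - (-8 + √(3969 + 5625)) = -35774 - (-8 + √9594) = -35774 - (-8 + 3*√1066) = -35774 + (8 - 3*√1066) = -35766 - 3*√1066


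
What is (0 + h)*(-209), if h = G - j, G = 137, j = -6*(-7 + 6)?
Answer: -27379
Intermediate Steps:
j = 6 (j = -6*(-1) = 6)
h = 131 (h = 137 - 1*6 = 137 - 6 = 131)
(0 + h)*(-209) = (0 + 131)*(-209) = 131*(-209) = -27379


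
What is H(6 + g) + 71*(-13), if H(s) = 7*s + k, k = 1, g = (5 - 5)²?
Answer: -880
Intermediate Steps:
g = 0 (g = 0² = 0)
H(s) = 1 + 7*s (H(s) = 7*s + 1 = 1 + 7*s)
H(6 + g) + 71*(-13) = (1 + 7*(6 + 0)) + 71*(-13) = (1 + 7*6) - 923 = (1 + 42) - 923 = 43 - 923 = -880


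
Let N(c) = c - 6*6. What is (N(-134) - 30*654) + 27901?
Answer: 8111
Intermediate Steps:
N(c) = -36 + c (N(c) = c - 36 = -36 + c)
(N(-134) - 30*654) + 27901 = ((-36 - 134) - 30*654) + 27901 = (-170 - 19620) + 27901 = -19790 + 27901 = 8111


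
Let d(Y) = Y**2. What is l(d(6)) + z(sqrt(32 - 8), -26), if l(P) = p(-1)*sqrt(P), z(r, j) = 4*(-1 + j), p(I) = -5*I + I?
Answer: -84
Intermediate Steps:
p(I) = -4*I
z(r, j) = -4 + 4*j
l(P) = 4*sqrt(P) (l(P) = (-4*(-1))*sqrt(P) = 4*sqrt(P))
l(d(6)) + z(sqrt(32 - 8), -26) = 4*sqrt(6**2) + (-4 + 4*(-26)) = 4*sqrt(36) + (-4 - 104) = 4*6 - 108 = 24 - 108 = -84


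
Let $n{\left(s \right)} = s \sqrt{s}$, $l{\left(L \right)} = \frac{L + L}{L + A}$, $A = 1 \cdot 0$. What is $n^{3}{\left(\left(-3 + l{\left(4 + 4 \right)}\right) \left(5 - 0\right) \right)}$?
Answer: $625 i \sqrt{5} \approx 1397.5 i$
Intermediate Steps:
$A = 0$
$l{\left(L \right)} = 2$ ($l{\left(L \right)} = \frac{L + L}{L + 0} = \frac{2 L}{L} = 2$)
$n{\left(s \right)} = s^{\frac{3}{2}}$
$n^{3}{\left(\left(-3 + l{\left(4 + 4 \right)}\right) \left(5 - 0\right) \right)} = \left(\left(\left(-3 + 2\right) \left(5 - 0\right)\right)^{\frac{3}{2}}\right)^{3} = \left(\left(- (5 + 0)\right)^{\frac{3}{2}}\right)^{3} = \left(\left(\left(-1\right) 5\right)^{\frac{3}{2}}\right)^{3} = \left(\left(-5\right)^{\frac{3}{2}}\right)^{3} = \left(- 5 i \sqrt{5}\right)^{3} = 625 i \sqrt{5}$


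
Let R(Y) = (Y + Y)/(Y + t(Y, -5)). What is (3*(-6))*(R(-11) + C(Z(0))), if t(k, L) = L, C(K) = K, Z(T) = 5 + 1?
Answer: -531/4 ≈ -132.75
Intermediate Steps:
Z(T) = 6
R(Y) = 2*Y/(-5 + Y) (R(Y) = (Y + Y)/(Y - 5) = (2*Y)/(-5 + Y) = 2*Y/(-5 + Y))
(3*(-6))*(R(-11) + C(Z(0))) = (3*(-6))*(2*(-11)/(-5 - 11) + 6) = -18*(2*(-11)/(-16) + 6) = -18*(2*(-11)*(-1/16) + 6) = -18*(11/8 + 6) = -18*59/8 = -531/4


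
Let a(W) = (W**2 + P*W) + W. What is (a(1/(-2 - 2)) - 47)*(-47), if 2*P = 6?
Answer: 36049/16 ≈ 2253.1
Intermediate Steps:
P = 3 (P = (1/2)*6 = 3)
a(W) = W**2 + 4*W (a(W) = (W**2 + 3*W) + W = W**2 + 4*W)
(a(1/(-2 - 2)) - 47)*(-47) = ((4 + 1/(-2 - 2))/(-2 - 2) - 47)*(-47) = ((4 + 1/(-4))/(-4) - 47)*(-47) = (-(4 - 1/4)/4 - 47)*(-47) = (-1/4*15/4 - 47)*(-47) = (-15/16 - 47)*(-47) = -767/16*(-47) = 36049/16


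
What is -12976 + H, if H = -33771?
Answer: -46747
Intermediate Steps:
-12976 + H = -12976 - 33771 = -46747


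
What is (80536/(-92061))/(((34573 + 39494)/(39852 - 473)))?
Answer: -59838248/128654379 ≈ -0.46511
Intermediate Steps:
(80536/(-92061))/(((34573 + 39494)/(39852 - 473))) = (80536*(-1/92061))/((74067/39379)) = -80536/(92061*(74067*(1/39379))) = -80536/(92061*74067/39379) = -80536/92061*39379/74067 = -59838248/128654379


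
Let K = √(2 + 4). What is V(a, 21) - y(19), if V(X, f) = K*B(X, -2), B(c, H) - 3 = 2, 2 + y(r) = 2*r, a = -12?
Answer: -36 + 5*√6 ≈ -23.753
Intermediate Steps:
y(r) = -2 + 2*r
K = √6 ≈ 2.4495
B(c, H) = 5 (B(c, H) = 3 + 2 = 5)
V(X, f) = 5*√6 (V(X, f) = √6*5 = 5*√6)
V(a, 21) - y(19) = 5*√6 - (-2 + 2*19) = 5*√6 - (-2 + 38) = 5*√6 - 1*36 = 5*√6 - 36 = -36 + 5*√6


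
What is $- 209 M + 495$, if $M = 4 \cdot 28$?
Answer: $-22913$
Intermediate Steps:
$M = 112$
$- 209 M + 495 = \left(-209\right) 112 + 495 = -23408 + 495 = -22913$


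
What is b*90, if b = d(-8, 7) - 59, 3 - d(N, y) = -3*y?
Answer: -3150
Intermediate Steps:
d(N, y) = 3 + 3*y (d(N, y) = 3 - (-3)*y = 3 + 3*y)
b = -35 (b = (3 + 3*7) - 59 = (3 + 21) - 59 = 24 - 59 = -35)
b*90 = -35*90 = -3150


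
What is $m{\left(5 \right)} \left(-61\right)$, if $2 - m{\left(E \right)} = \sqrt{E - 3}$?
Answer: $-122 + 61 \sqrt{2} \approx -35.733$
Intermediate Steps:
$m{\left(E \right)} = 2 - \sqrt{-3 + E}$ ($m{\left(E \right)} = 2 - \sqrt{E - 3} = 2 - \sqrt{-3 + E}$)
$m{\left(5 \right)} \left(-61\right) = \left(2 - \sqrt{-3 + 5}\right) \left(-61\right) = \left(2 - \sqrt{2}\right) \left(-61\right) = -122 + 61 \sqrt{2}$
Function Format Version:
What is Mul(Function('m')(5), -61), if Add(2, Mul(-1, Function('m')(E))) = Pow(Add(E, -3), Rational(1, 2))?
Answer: Add(-122, Mul(61, Pow(2, Rational(1, 2)))) ≈ -35.733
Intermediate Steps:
Function('m')(E) = Add(2, Mul(-1, Pow(Add(-3, E), Rational(1, 2)))) (Function('m')(E) = Add(2, Mul(-1, Pow(Add(E, -3), Rational(1, 2)))) = Add(2, Mul(-1, Pow(Add(-3, E), Rational(1, 2)))))
Mul(Function('m')(5), -61) = Mul(Add(2, Mul(-1, Pow(Add(-3, 5), Rational(1, 2)))), -61) = Mul(Add(2, Mul(-1, Pow(2, Rational(1, 2)))), -61) = Add(-122, Mul(61, Pow(2, Rational(1, 2))))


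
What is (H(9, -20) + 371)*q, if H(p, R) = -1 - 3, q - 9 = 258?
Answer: 97989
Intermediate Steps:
q = 267 (q = 9 + 258 = 267)
H(p, R) = -4
(H(9, -20) + 371)*q = (-4 + 371)*267 = 367*267 = 97989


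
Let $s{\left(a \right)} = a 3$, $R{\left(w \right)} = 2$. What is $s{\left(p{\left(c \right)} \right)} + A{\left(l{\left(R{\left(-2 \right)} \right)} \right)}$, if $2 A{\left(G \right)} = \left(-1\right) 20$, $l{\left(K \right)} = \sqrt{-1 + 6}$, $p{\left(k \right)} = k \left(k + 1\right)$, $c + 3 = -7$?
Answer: $260$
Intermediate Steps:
$c = -10$ ($c = -3 - 7 = -10$)
$p{\left(k \right)} = k \left(1 + k\right)$
$l{\left(K \right)} = \sqrt{5}$
$A{\left(G \right)} = -10$ ($A{\left(G \right)} = \frac{\left(-1\right) 20}{2} = \frac{1}{2} \left(-20\right) = -10$)
$s{\left(a \right)} = 3 a$
$s{\left(p{\left(c \right)} \right)} + A{\left(l{\left(R{\left(-2 \right)} \right)} \right)} = 3 \left(- 10 \left(1 - 10\right)\right) - 10 = 3 \left(\left(-10\right) \left(-9\right)\right) - 10 = 3 \cdot 90 - 10 = 270 - 10 = 260$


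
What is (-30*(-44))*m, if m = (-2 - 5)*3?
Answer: -27720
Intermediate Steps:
m = -21 (m = -7*3 = -21)
(-30*(-44))*m = -30*(-44)*(-21) = 1320*(-21) = -27720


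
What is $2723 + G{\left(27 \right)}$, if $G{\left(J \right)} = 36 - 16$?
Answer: $2743$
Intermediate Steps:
$G{\left(J \right)} = 20$ ($G{\left(J \right)} = 36 - 16 = 20$)
$2723 + G{\left(27 \right)} = 2723 + 20 = 2743$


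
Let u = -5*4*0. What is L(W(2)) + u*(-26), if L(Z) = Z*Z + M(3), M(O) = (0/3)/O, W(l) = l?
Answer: 4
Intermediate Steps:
M(O) = 0 (M(O) = (0*(1/3))/O = 0/O = 0)
L(Z) = Z**2 (L(Z) = Z*Z + 0 = Z**2 + 0 = Z**2)
u = 0 (u = -20*0 = 0)
L(W(2)) + u*(-26) = 2**2 + 0*(-26) = 4 + 0 = 4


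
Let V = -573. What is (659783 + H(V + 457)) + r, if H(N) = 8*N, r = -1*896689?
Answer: -237834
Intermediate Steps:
r = -896689
(659783 + H(V + 457)) + r = (659783 + 8*(-573 + 457)) - 896689 = (659783 + 8*(-116)) - 896689 = (659783 - 928) - 896689 = 658855 - 896689 = -237834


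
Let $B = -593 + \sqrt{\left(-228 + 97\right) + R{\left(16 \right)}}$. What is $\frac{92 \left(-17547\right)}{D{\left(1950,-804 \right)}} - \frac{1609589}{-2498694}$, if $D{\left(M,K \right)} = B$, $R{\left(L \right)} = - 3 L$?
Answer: $\frac{66459761176175}{24419736462} + \frac{134527 i \sqrt{179}}{29319} \approx 2721.6 + 61.388 i$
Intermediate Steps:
$B = -593 + i \sqrt{179}$ ($B = -593 + \sqrt{\left(-228 + 97\right) - 48} = -593 + \sqrt{-131 - 48} = -593 + \sqrt{-179} = -593 + i \sqrt{179} \approx -593.0 + 13.379 i$)
$D{\left(M,K \right)} = -593 + i \sqrt{179}$
$\frac{92 \left(-17547\right)}{D{\left(1950,-804 \right)}} - \frac{1609589}{-2498694} = \frac{92 \left(-17547\right)}{-593 + i \sqrt{179}} - \frac{1609589}{-2498694} = - \frac{1614324}{-593 + i \sqrt{179}} - - \frac{1609589}{2498694} = - \frac{1614324}{-593 + i \sqrt{179}} + \frac{1609589}{2498694} = \frac{1609589}{2498694} - \frac{1614324}{-593 + i \sqrt{179}}$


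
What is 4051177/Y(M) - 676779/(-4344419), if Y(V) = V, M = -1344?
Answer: -17599100740187/5838899136 ≈ -3014.1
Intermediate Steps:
4051177/Y(M) - 676779/(-4344419) = 4051177/(-1344) - 676779/(-4344419) = 4051177*(-1/1344) - 676779*(-1/4344419) = -4051177/1344 + 676779/4344419 = -17599100740187/5838899136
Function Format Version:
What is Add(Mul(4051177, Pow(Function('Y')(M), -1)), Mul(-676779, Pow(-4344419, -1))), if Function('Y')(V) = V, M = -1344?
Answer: Rational(-17599100740187, 5838899136) ≈ -3014.1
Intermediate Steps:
Add(Mul(4051177, Pow(Function('Y')(M), -1)), Mul(-676779, Pow(-4344419, -1))) = Add(Mul(4051177, Pow(-1344, -1)), Mul(-676779, Pow(-4344419, -1))) = Add(Mul(4051177, Rational(-1, 1344)), Mul(-676779, Rational(-1, 4344419))) = Add(Rational(-4051177, 1344), Rational(676779, 4344419)) = Rational(-17599100740187, 5838899136)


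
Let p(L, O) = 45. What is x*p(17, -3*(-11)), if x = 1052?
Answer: 47340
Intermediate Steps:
x*p(17, -3*(-11)) = 1052*45 = 47340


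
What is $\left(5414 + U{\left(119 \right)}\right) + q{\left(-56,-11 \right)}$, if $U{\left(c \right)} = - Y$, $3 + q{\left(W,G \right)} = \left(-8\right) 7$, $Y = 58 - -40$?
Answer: $5257$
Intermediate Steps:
$Y = 98$ ($Y = 58 + 40 = 98$)
$q{\left(W,G \right)} = -59$ ($q{\left(W,G \right)} = -3 - 56 = -59$)
$U{\left(c \right)} = -98$ ($U{\left(c \right)} = \left(-1\right) 98 = -98$)
$\left(5414 + U{\left(119 \right)}\right) + q{\left(-56,-11 \right)} = \left(5414 - 98\right) - 59 = 5316 - 59 = 5257$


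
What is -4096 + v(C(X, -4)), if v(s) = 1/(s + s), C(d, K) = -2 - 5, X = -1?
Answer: -57345/14 ≈ -4096.1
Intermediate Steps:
C(d, K) = -7
v(s) = 1/(2*s)
-4096 + v(C(X, -4)) = -4096 + (1/2)/(-7) = -4096 + (1/2)*(-1/7) = -4096 - 1/14 = -57345/14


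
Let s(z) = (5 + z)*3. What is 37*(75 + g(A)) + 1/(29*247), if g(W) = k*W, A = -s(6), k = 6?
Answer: -32598812/7163 ≈ -4551.0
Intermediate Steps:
s(z) = 15 + 3*z
A = -33 (A = -(15 + 3*6) = -(15 + 18) = -1*33 = -33)
g(W) = 6*W
37*(75 + g(A)) + 1/(29*247) = 37*(75 + 6*(-33)) + 1/(29*247) = 37*(75 - 198) + 1/7163 = 37*(-123) + 1/7163 = -4551 + 1/7163 = -32598812/7163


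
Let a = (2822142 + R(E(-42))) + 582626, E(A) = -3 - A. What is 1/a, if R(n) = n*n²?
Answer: 1/3464087 ≈ 2.8868e-7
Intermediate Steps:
R(n) = n³
a = 3464087 (a = (2822142 + (-3 - 1*(-42))³) + 582626 = (2822142 + (-3 + 42)³) + 582626 = (2822142 + 39³) + 582626 = (2822142 + 59319) + 582626 = 2881461 + 582626 = 3464087)
1/a = 1/3464087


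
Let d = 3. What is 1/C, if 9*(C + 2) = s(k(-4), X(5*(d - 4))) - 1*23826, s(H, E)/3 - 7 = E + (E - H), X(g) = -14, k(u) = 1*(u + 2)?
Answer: -3/7967 ≈ -0.00037655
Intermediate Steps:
k(u) = 2 + u (k(u) = 1*(2 + u) = 2 + u)
s(H, E) = 21 - 3*H + 6*E (s(H, E) = 21 + 3*(E + (E - H)) = 21 + 3*(-H + 2*E) = 21 + (-3*H + 6*E) = 21 - 3*H + 6*E)
C = -7967/3 (C = -2 + ((21 - 3*(2 - 4) + 6*(-14)) - 1*23826)/9 = -2 + ((21 - 3*(-2) - 84) - 23826)/9 = -2 + ((21 + 6 - 84) - 23826)/9 = -2 + (-57 - 23826)/9 = -2 + (⅑)*(-23883) = -2 - 7961/3 = -7967/3 ≈ -2655.7)
1/C = 1/(-7967/3) = -3/7967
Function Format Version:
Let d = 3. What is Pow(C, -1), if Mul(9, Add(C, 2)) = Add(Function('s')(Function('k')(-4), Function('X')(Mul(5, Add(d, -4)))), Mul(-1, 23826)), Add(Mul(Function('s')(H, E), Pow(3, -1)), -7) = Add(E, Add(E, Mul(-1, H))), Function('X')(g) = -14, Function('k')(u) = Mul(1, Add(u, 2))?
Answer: Rational(-3, 7967) ≈ -0.00037655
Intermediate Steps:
Function('k')(u) = Add(2, u) (Function('k')(u) = Mul(1, Add(2, u)) = Add(2, u))
Function('s')(H, E) = Add(21, Mul(-3, H), Mul(6, E)) (Function('s')(H, E) = Add(21, Mul(3, Add(E, Add(E, Mul(-1, H))))) = Add(21, Mul(3, Add(Mul(-1, H), Mul(2, E)))) = Add(21, Add(Mul(-3, H), Mul(6, E))) = Add(21, Mul(-3, H), Mul(6, E)))
C = Rational(-7967, 3) (C = Add(-2, Mul(Rational(1, 9), Add(Add(21, Mul(-3, Add(2, -4)), Mul(6, -14)), Mul(-1, 23826)))) = Add(-2, Mul(Rational(1, 9), Add(Add(21, Mul(-3, -2), -84), -23826))) = Add(-2, Mul(Rational(1, 9), Add(Add(21, 6, -84), -23826))) = Add(-2, Mul(Rational(1, 9), Add(-57, -23826))) = Add(-2, Mul(Rational(1, 9), -23883)) = Add(-2, Rational(-7961, 3)) = Rational(-7967, 3) ≈ -2655.7)
Pow(C, -1) = Pow(Rational(-7967, 3), -1) = Rational(-3, 7967)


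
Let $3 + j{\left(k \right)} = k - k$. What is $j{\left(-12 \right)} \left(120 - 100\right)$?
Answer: $-60$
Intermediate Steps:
$j{\left(k \right)} = -3$ ($j{\left(k \right)} = -3 + \left(k - k\right) = -3 + 0 = -3$)
$j{\left(-12 \right)} \left(120 - 100\right) = - 3 \left(120 - 100\right) = \left(-3\right) 20 = -60$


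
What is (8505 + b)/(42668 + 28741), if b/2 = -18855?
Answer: -9735/23803 ≈ -0.40898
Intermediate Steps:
b = -37710 (b = 2*(-18855) = -37710)
(8505 + b)/(42668 + 28741) = (8505 - 37710)/(42668 + 28741) = -29205/71409 = -29205*1/71409 = -9735/23803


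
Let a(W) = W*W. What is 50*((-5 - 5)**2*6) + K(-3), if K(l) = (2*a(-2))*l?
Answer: 29976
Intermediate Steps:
a(W) = W**2
K(l) = 8*l (K(l) = (2*(-2)**2)*l = (2*4)*l = 8*l)
50*((-5 - 5)**2*6) + K(-3) = 50*((-5 - 5)**2*6) + 8*(-3) = 50*((-10)**2*6) - 24 = 50*(100*6) - 24 = 50*600 - 24 = 30000 - 24 = 29976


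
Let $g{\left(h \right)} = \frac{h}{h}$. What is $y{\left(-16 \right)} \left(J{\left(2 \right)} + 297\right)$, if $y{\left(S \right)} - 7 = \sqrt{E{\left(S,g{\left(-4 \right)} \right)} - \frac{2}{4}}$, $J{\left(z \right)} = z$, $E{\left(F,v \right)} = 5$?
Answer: $2093 + \frac{897 \sqrt{2}}{2} \approx 2727.3$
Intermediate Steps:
$g{\left(h \right)} = 1$
$y{\left(S \right)} = 7 + \frac{3 \sqrt{2}}{2}$ ($y{\left(S \right)} = 7 + \sqrt{5 - \frac{2}{4}} = 7 + \sqrt{5 - \frac{1}{2}} = 7 + \sqrt{\frac{9}{2}} = 7 + \frac{3 \sqrt{2}}{2}$)
$y{\left(-16 \right)} \left(J{\left(2 \right)} + 297\right) = \left(7 + \frac{3 \sqrt{2}}{2}\right) \left(2 + 297\right) = \left(7 + \frac{3 \sqrt{2}}{2}\right) 299 = 2093 + \frac{897 \sqrt{2}}{2}$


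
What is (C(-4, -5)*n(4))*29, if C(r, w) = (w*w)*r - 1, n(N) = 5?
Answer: -14645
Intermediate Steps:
C(r, w) = -1 + r*w² (C(r, w) = w²*r - 1 = r*w² - 1 = -1 + r*w²)
(C(-4, -5)*n(4))*29 = ((-1 - 4*(-5)²)*5)*29 = ((-1 - 4*25)*5)*29 = ((-1 - 100)*5)*29 = -101*5*29 = -505*29 = -14645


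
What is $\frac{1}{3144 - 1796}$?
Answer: $\frac{1}{1348} \approx 0.00074184$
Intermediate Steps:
$\frac{1}{3144 - 1796} = \frac{1}{1348}$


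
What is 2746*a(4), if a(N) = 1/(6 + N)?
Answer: 1373/5 ≈ 274.60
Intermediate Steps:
2746*a(4) = 2746/(6 + 4) = 2746/10 = 2746*(1/10) = 1373/5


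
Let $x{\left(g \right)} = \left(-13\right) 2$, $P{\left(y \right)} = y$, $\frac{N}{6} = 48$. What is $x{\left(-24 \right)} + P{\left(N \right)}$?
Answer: $262$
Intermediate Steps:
$N = 288$ ($N = 6 \cdot 48 = 288$)
$x{\left(g \right)} = -26$
$x{\left(-24 \right)} + P{\left(N \right)} = -26 + 288 = 262$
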